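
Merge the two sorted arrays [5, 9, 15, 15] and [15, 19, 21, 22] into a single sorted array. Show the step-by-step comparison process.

Merging process:

Compare 5 vs 15: take 5 from left. Merged: [5]
Compare 9 vs 15: take 9 from left. Merged: [5, 9]
Compare 15 vs 15: take 15 from left. Merged: [5, 9, 15]
Compare 15 vs 15: take 15 from left. Merged: [5, 9, 15, 15]
Append remaining from right: [15, 19, 21, 22]. Merged: [5, 9, 15, 15, 15, 19, 21, 22]

Final merged array: [5, 9, 15, 15, 15, 19, 21, 22]
Total comparisons: 4

The merged array is [5, 9, 15, 15, 15, 19, 21, 22], requiring 4 comparisons. The merge step runs in O(n) time where n is the total number of elements.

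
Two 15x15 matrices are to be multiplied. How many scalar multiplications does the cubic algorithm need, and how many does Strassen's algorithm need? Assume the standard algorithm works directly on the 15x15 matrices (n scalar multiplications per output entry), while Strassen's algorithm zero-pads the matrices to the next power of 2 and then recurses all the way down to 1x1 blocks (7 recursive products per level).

Matrix multiplication for 15x15 matrices:

Strassen's algorithm requires power-of-2 dimensions. Pad 15x15 to 16x16 (next power of 2).

Standard algorithm: 15^3 = 3375 multiplications
Strassen's algorithm: 7^(log2(16)) = 7^4 = 2401 multiplications
Savings: 3375 - 2401 = 974 multiplications

Standard: 3375 multiplications (15^3). Strassen: 2401 multiplications (7^4, after padding to 16x16). Strassen reduces 8 recursive multiplications to 7 at each level.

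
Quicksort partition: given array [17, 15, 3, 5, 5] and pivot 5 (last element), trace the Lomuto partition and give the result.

Lomuto partition with pivot = 5:

Initial array: [17, 15, 3, 5, 5]

arr[0]=17 > 5: no swap
arr[1]=15 > 5: no swap
arr[2]=3 <= 5: swap with position 0, array becomes [3, 15, 17, 5, 5]
arr[3]=5 <= 5: swap with position 1, array becomes [3, 5, 17, 15, 5]

Place pivot at position 2: [3, 5, 5, 15, 17]
Pivot position: 2

After partitioning with pivot 5, the array becomes [3, 5, 5, 15, 17]. The pivot is placed at index 2. All elements to the left of the pivot are <= 5, and all elements to the right are > 5.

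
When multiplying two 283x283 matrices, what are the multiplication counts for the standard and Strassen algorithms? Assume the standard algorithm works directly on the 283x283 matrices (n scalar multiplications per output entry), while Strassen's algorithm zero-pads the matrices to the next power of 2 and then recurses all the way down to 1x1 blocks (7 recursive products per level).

Matrix multiplication for 283x283 matrices:

Strassen's algorithm requires power-of-2 dimensions. Pad 283x283 to 512x512 (next power of 2).

Standard algorithm: 283^3 = 22665187 multiplications
Strassen's algorithm: 7^(log2(512)) = 7^9 = 40353607 multiplications
Difference: 22665187 - 40353607 = -17688420 (Strassen uses MORE here due to padding overhead — for small or just-over-power-of-2 n, padding can outweigh the per-level savings)

Standard: 22665187 multiplications (283^3). Strassen: 40353607 multiplications (7^9, after padding to 512x512). Strassen reduces 8 recursive multiplications to 7 at each level.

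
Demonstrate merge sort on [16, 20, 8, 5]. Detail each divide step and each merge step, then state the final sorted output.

Merge sort trace:

Split: [16, 20, 8, 5] -> [16, 20] and [8, 5]
  Split: [16, 20] -> [16] and [20]
  Merge: [16] + [20] -> [16, 20]
  Split: [8, 5] -> [8] and [5]
  Merge: [8] + [5] -> [5, 8]
Merge: [16, 20] + [5, 8] -> [5, 8, 16, 20]

Final sorted array: [5, 8, 16, 20]

The merge sort proceeds by recursively splitting the array and merging sorted halves.
After all merges, the sorted array is [5, 8, 16, 20].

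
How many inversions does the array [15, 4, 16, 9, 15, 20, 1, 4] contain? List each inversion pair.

Finding inversions in [15, 4, 16, 9, 15, 20, 1, 4]:

(0, 1): arr[0]=15 > arr[1]=4
(0, 3): arr[0]=15 > arr[3]=9
(0, 6): arr[0]=15 > arr[6]=1
(0, 7): arr[0]=15 > arr[7]=4
(1, 6): arr[1]=4 > arr[6]=1
(2, 3): arr[2]=16 > arr[3]=9
(2, 4): arr[2]=16 > arr[4]=15
(2, 6): arr[2]=16 > arr[6]=1
(2, 7): arr[2]=16 > arr[7]=4
(3, 6): arr[3]=9 > arr[6]=1
(3, 7): arr[3]=9 > arr[7]=4
(4, 6): arr[4]=15 > arr[6]=1
(4, 7): arr[4]=15 > arr[7]=4
(5, 6): arr[5]=20 > arr[6]=1
(5, 7): arr[5]=20 > arr[7]=4

Total inversions: 15

The array has 15 inversion(s): (0,1), (0,3), (0,6), (0,7), (1,6), (2,3), (2,4), (2,6), (2,7), (3,6), (3,7), (4,6), (4,7), (5,6), (5,7). Each pair (i,j) satisfies i < j and arr[i] > arr[j].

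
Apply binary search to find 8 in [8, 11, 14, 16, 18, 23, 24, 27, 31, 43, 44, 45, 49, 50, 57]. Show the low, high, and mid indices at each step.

Binary search for 8 in [8, 11, 14, 16, 18, 23, 24, 27, 31, 43, 44, 45, 49, 50, 57]:

lo=0, hi=14, mid=7, arr[mid]=27 -> 27 > 8, search left half
lo=0, hi=6, mid=3, arr[mid]=16 -> 16 > 8, search left half
lo=0, hi=2, mid=1, arr[mid]=11 -> 11 > 8, search left half
lo=0, hi=0, mid=0, arr[mid]=8 -> Found target at index 0!

Binary search finds 8 at index 0 after 4 comparisons. The search repeatedly halves the search space by comparing with the middle element.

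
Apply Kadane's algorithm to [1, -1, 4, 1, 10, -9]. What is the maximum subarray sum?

Using Kadane's algorithm on [1, -1, 4, 1, 10, -9]:

Scanning through the array:
Position 1 (value -1): max_ending_here = 0, max_so_far = 1
Position 2 (value 4): max_ending_here = 4, max_so_far = 4
Position 3 (value 1): max_ending_here = 5, max_so_far = 5
Position 4 (value 10): max_ending_here = 15, max_so_far = 15
Position 5 (value -9): max_ending_here = 6, max_so_far = 15

Maximum subarray: [1, -1, 4, 1, 10]
Maximum sum: 15

The maximum subarray is [1, -1, 4, 1, 10] with sum 15. This subarray runs from index 0 to index 4.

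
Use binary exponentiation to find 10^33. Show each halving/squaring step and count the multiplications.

Computing 10^33 by squaring (build up from 10^1; each line after the first costs one multiplication):

10^1 = 10
10^2 = (10^1)^2 = 10^2 = 100
10^4 = (10^2)^2 = 100^2 = 10000
10^8 = (10^4)^2 = 10000^2 = 100000000
10^16 = (10^8)^2 = 100000000^2 = 10000000000000000
10^32 = (10^16)^2 = 10000000000000000^2 = 100000000000000000000000000000000
10^33 = 10 * 10^32 = 10 * 100000000000000000000000000000000 = 1000000000000000000000000000000000

Result: 1000000000000000000000000000000000
Multiplications needed: 6 (6 lines after 10^1)

10^33 = 1000000000000000000000000000000000. Using exponentiation by squaring, this requires 6 multiplications. The key idea: if the exponent is even, square the half-power; if odd, multiply by the base once.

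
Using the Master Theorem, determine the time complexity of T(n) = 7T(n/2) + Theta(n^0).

Master Theorem for T(n) = 7T(n/2) + O(n^0):

a = 7, b = 2, c = 0
log_b(a) = log_2(7) = 2.8074

Case 1: c = 0 < log_2(7) = 2.8074
T(n) = O(n^(log_2 7))

For T(n) = 7T(n/2) + O(n^0): log_2(7) = 2.8074. This is Case 1 of the Master Theorem (c < log_b(a), work dominated by leaves), giving O(n^(log_2 7)).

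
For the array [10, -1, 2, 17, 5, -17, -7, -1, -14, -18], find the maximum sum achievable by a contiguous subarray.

Using Kadane's algorithm on [10, -1, 2, 17, 5, -17, -7, -1, -14, -18]:

Scanning through the array:
Position 1 (value -1): max_ending_here = 9, max_so_far = 10
Position 2 (value 2): max_ending_here = 11, max_so_far = 11
Position 3 (value 17): max_ending_here = 28, max_so_far = 28
Position 4 (value 5): max_ending_here = 33, max_so_far = 33
Position 5 (value -17): max_ending_here = 16, max_so_far = 33
Position 6 (value -7): max_ending_here = 9, max_so_far = 33
Position 7 (value -1): max_ending_here = 8, max_so_far = 33
Position 8 (value -14): max_ending_here = -6, max_so_far = 33
Position 9 (value -18): max_ending_here = -18, max_so_far = 33

Maximum subarray: [10, -1, 2, 17, 5]
Maximum sum: 33

The maximum subarray is [10, -1, 2, 17, 5] with sum 33. This subarray runs from index 0 to index 4.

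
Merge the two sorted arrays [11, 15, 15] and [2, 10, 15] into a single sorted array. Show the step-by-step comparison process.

Merging process:

Compare 11 vs 2: take 2 from right. Merged: [2]
Compare 11 vs 10: take 10 from right. Merged: [2, 10]
Compare 11 vs 15: take 11 from left. Merged: [2, 10, 11]
Compare 15 vs 15: take 15 from left. Merged: [2, 10, 11, 15]
Compare 15 vs 15: take 15 from left. Merged: [2, 10, 11, 15, 15]
Append remaining from right: [15]. Merged: [2, 10, 11, 15, 15, 15]

Final merged array: [2, 10, 11, 15, 15, 15]
Total comparisons: 5

The merged array is [2, 10, 11, 15, 15, 15], requiring 5 comparisons. The merge step runs in O(n) time where n is the total number of elements.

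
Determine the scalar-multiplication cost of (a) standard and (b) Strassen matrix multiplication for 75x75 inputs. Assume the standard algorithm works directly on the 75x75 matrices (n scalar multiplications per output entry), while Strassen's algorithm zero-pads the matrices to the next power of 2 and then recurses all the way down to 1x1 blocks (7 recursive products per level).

Matrix multiplication for 75x75 matrices:

Strassen's algorithm requires power-of-2 dimensions. Pad 75x75 to 128x128 (next power of 2).

Standard algorithm: 75^3 = 421875 multiplications
Strassen's algorithm: 7^(log2(128)) = 7^7 = 823543 multiplications
Difference: 421875 - 823543 = -401668 (Strassen uses MORE here due to padding overhead — for small or just-over-power-of-2 n, padding can outweigh the per-level savings)

Standard: 421875 multiplications (75^3). Strassen: 823543 multiplications (7^7, after padding to 128x128). Strassen reduces 8 recursive multiplications to 7 at each level.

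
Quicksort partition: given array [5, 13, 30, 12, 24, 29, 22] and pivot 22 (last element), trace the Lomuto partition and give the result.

Lomuto partition with pivot = 22:

Initial array: [5, 13, 30, 12, 24, 29, 22]

arr[0]=5 <= 22: swap with position 0, array becomes [5, 13, 30, 12, 24, 29, 22]
arr[1]=13 <= 22: swap with position 1, array becomes [5, 13, 30, 12, 24, 29, 22]
arr[2]=30 > 22: no swap
arr[3]=12 <= 22: swap with position 2, array becomes [5, 13, 12, 30, 24, 29, 22]
arr[4]=24 > 22: no swap
arr[5]=29 > 22: no swap

Place pivot at position 3: [5, 13, 12, 22, 24, 29, 30]
Pivot position: 3

After partitioning with pivot 22, the array becomes [5, 13, 12, 22, 24, 29, 30]. The pivot is placed at index 3. All elements to the left of the pivot are <= 22, and all elements to the right are > 22.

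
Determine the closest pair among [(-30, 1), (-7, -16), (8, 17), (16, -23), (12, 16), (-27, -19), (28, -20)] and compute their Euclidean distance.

Computing all pairwise distances among 7 points:

d((-30, 1), (-7, -16)) = 28.6007
d((-30, 1), (8, 17)) = 41.2311
d((-30, 1), (16, -23)) = 51.8845
d((-30, 1), (12, 16)) = 44.5982
d((-30, 1), (-27, -19)) = 20.2237
d((-30, 1), (28, -20)) = 61.6847
d((-7, -16), (8, 17)) = 36.2491
d((-7, -16), (16, -23)) = 24.0416
d((-7, -16), (12, 16)) = 37.2156
d((-7, -16), (-27, -19)) = 20.2237
d((-7, -16), (28, -20)) = 35.2278
d((8, 17), (16, -23)) = 40.7922
d((8, 17), (12, 16)) = 4.1231 <-- minimum
d((8, 17), (-27, -19)) = 50.2096
d((8, 17), (28, -20)) = 42.0595
d((16, -23), (12, 16)) = 39.2046
d((16, -23), (-27, -19)) = 43.1856
d((16, -23), (28, -20)) = 12.3693
d((12, 16), (-27, -19)) = 52.4023
d((12, 16), (28, -20)) = 39.3954
d((-27, -19), (28, -20)) = 55.0091

Closest pair: (8, 17) and (12, 16) with distance 4.1231

The closest pair is (8, 17) and (12, 16) with Euclidean distance 4.1231. For 7 points, brute-force pairwise comparison is shown above. For large n, the divide-and-conquer algorithm (sort by x, recurse on halves, check the dividing strip) achieves O(n log n).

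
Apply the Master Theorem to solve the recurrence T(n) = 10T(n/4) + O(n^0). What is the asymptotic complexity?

Master Theorem for T(n) = 10T(n/4) + O(n^0):

a = 10, b = 4, c = 0
log_b(a) = log_4(10) = 1.6610

Case 1: c = 0 < log_4(10) = 1.6610
T(n) = O(n^(log_4 10))

For T(n) = 10T(n/4) + O(n^0): log_4(10) = 1.6610. This is Case 1 of the Master Theorem (c < log_b(a), work dominated by leaves), giving O(n^(log_4 10)).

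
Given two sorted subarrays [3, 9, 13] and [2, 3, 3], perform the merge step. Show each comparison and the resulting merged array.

Merging process:

Compare 3 vs 2: take 2 from right. Merged: [2]
Compare 3 vs 3: take 3 from left. Merged: [2, 3]
Compare 9 vs 3: take 3 from right. Merged: [2, 3, 3]
Compare 9 vs 3: take 3 from right. Merged: [2, 3, 3, 3]
Append remaining from left: [9, 13]. Merged: [2, 3, 3, 3, 9, 13]

Final merged array: [2, 3, 3, 3, 9, 13]
Total comparisons: 4

The merged array is [2, 3, 3, 3, 9, 13], requiring 4 comparisons. The merge step runs in O(n) time where n is the total number of elements.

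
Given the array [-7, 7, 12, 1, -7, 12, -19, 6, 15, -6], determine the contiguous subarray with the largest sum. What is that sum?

Using Kadane's algorithm on [-7, 7, 12, 1, -7, 12, -19, 6, 15, -6]:

Scanning through the array:
Position 1 (value 7): max_ending_here = 7, max_so_far = 7
Position 2 (value 12): max_ending_here = 19, max_so_far = 19
Position 3 (value 1): max_ending_here = 20, max_so_far = 20
Position 4 (value -7): max_ending_here = 13, max_so_far = 20
Position 5 (value 12): max_ending_here = 25, max_so_far = 25
Position 6 (value -19): max_ending_here = 6, max_so_far = 25
Position 7 (value 6): max_ending_here = 12, max_so_far = 25
Position 8 (value 15): max_ending_here = 27, max_so_far = 27
Position 9 (value -6): max_ending_here = 21, max_so_far = 27

Maximum subarray: [7, 12, 1, -7, 12, -19, 6, 15]
Maximum sum: 27

The maximum subarray is [7, 12, 1, -7, 12, -19, 6, 15] with sum 27. This subarray runs from index 1 to index 8.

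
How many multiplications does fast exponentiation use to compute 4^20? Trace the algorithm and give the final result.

Computing 4^20 by squaring (build up from 4^1; each line after the first costs one multiplication):

4^1 = 4
4^2 = (4^1)^2 = 4^2 = 16
4^4 = (4^2)^2 = 16^2 = 256
4^5 = 4 * 4^4 = 4 * 256 = 1024
4^10 = (4^5)^2 = 1024^2 = 1048576
4^20 = (4^10)^2 = 1048576^2 = 1099511627776

Result: 1099511627776
Multiplications needed: 5 (5 lines after 4^1)

4^20 = 1099511627776. Using exponentiation by squaring, this requires 5 multiplications. The key idea: if the exponent is even, square the half-power; if odd, multiply by the base once.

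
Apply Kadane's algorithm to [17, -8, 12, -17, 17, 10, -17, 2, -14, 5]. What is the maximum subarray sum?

Using Kadane's algorithm on [17, -8, 12, -17, 17, 10, -17, 2, -14, 5]:

Scanning through the array:
Position 1 (value -8): max_ending_here = 9, max_so_far = 17
Position 2 (value 12): max_ending_here = 21, max_so_far = 21
Position 3 (value -17): max_ending_here = 4, max_so_far = 21
Position 4 (value 17): max_ending_here = 21, max_so_far = 21
Position 5 (value 10): max_ending_here = 31, max_so_far = 31
Position 6 (value -17): max_ending_here = 14, max_so_far = 31
Position 7 (value 2): max_ending_here = 16, max_so_far = 31
Position 8 (value -14): max_ending_here = 2, max_so_far = 31
Position 9 (value 5): max_ending_here = 7, max_so_far = 31

Maximum subarray: [17, -8, 12, -17, 17, 10]
Maximum sum: 31

The maximum subarray is [17, -8, 12, -17, 17, 10] with sum 31. This subarray runs from index 0 to index 5.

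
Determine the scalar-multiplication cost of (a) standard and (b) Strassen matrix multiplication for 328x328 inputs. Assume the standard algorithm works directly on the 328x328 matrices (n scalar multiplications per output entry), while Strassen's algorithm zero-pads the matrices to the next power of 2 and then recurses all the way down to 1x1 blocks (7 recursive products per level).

Matrix multiplication for 328x328 matrices:

Strassen's algorithm requires power-of-2 dimensions. Pad 328x328 to 512x512 (next power of 2).

Standard algorithm: 328^3 = 35287552 multiplications
Strassen's algorithm: 7^(log2(512)) = 7^9 = 40353607 multiplications
Difference: 35287552 - 40353607 = -5066055 (Strassen uses MORE here due to padding overhead — for small or just-over-power-of-2 n, padding can outweigh the per-level savings)

Standard: 35287552 multiplications (328^3). Strassen: 40353607 multiplications (7^9, after padding to 512x512). Strassen reduces 8 recursive multiplications to 7 at each level.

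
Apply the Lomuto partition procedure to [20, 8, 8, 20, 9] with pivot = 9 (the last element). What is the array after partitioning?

Lomuto partition with pivot = 9:

Initial array: [20, 8, 8, 20, 9]

arr[0]=20 > 9: no swap
arr[1]=8 <= 9: swap with position 0, array becomes [8, 20, 8, 20, 9]
arr[2]=8 <= 9: swap with position 1, array becomes [8, 8, 20, 20, 9]
arr[3]=20 > 9: no swap

Place pivot at position 2: [8, 8, 9, 20, 20]
Pivot position: 2

After partitioning with pivot 9, the array becomes [8, 8, 9, 20, 20]. The pivot is placed at index 2. All elements to the left of the pivot are <= 9, and all elements to the right are > 9.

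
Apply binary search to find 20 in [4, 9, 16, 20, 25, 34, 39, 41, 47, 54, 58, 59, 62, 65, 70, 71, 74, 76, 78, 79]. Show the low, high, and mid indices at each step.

Binary search for 20 in [4, 9, 16, 20, 25, 34, 39, 41, 47, 54, 58, 59, 62, 65, 70, 71, 74, 76, 78, 79]:

lo=0, hi=19, mid=9, arr[mid]=54 -> 54 > 20, search left half
lo=0, hi=8, mid=4, arr[mid]=25 -> 25 > 20, search left half
lo=0, hi=3, mid=1, arr[mid]=9 -> 9 < 20, search right half
lo=2, hi=3, mid=2, arr[mid]=16 -> 16 < 20, search right half
lo=3, hi=3, mid=3, arr[mid]=20 -> Found target at index 3!

Binary search finds 20 at index 3 after 5 comparisons. The search repeatedly halves the search space by comparing with the middle element.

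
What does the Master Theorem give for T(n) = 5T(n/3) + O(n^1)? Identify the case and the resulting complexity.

Master Theorem for T(n) = 5T(n/3) + O(n^1):

a = 5, b = 3, c = 1
log_b(a) = log_3(5) = 1.4650

Case 1: c = 1 < log_3(5) = 1.4650
T(n) = O(n^(log_3 5))

For T(n) = 5T(n/3) + O(n^1): log_3(5) = 1.4650. This is Case 1 of the Master Theorem (c < log_b(a), work dominated by leaves), giving O(n^(log_3 5)).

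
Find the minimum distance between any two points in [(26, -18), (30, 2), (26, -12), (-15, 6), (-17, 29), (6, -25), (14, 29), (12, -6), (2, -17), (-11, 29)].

Computing all pairwise distances among 10 points:

d((26, -18), (30, 2)) = 20.3961
d((26, -18), (26, -12)) = 6.0 <-- minimum
d((26, -18), (-15, 6)) = 47.5079
d((26, -18), (-17, 29)) = 63.7024
d((26, -18), (6, -25)) = 21.1896
d((26, -18), (14, 29)) = 48.5077
d((26, -18), (12, -6)) = 18.4391
d((26, -18), (2, -17)) = 24.0208
d((26, -18), (-11, 29)) = 59.8164
d((30, 2), (26, -12)) = 14.5602
d((30, 2), (-15, 6)) = 45.1774
d((30, 2), (-17, 29)) = 54.2033
d((30, 2), (6, -25)) = 36.1248
d((30, 2), (14, 29)) = 31.3847
d((30, 2), (12, -6)) = 19.6977
d((30, 2), (2, -17)) = 33.8378
d((30, 2), (-11, 29)) = 49.0918
d((26, -12), (-15, 6)) = 44.7772
d((26, -12), (-17, 29)) = 59.4138
d((26, -12), (6, -25)) = 23.8537
d((26, -12), (14, 29)) = 42.72
d((26, -12), (12, -6)) = 15.2315
d((26, -12), (2, -17)) = 24.5153
d((26, -12), (-11, 29)) = 55.2268
d((-15, 6), (-17, 29)) = 23.0868
d((-15, 6), (6, -25)) = 37.4433
d((-15, 6), (14, 29)) = 37.0135
d((-15, 6), (12, -6)) = 29.5466
d((-15, 6), (2, -17)) = 28.6007
d((-15, 6), (-11, 29)) = 23.3452
d((-17, 29), (6, -25)) = 58.6941
d((-17, 29), (14, 29)) = 31.0
d((-17, 29), (12, -6)) = 45.4533
d((-17, 29), (2, -17)) = 49.7695
d((-17, 29), (-11, 29)) = 6.0 <-- minimum
d((6, -25), (14, 29)) = 54.5894
d((6, -25), (12, -6)) = 19.9249
d((6, -25), (2, -17)) = 8.9443
d((6, -25), (-11, 29)) = 56.6127
d((14, 29), (12, -6)) = 35.0571
d((14, 29), (2, -17)) = 47.5395
d((14, 29), (-11, 29)) = 25.0
d((12, -6), (2, -17)) = 14.8661
d((12, -6), (-11, 29)) = 41.8808
d((2, -17), (-11, 29)) = 47.8017

Minimum distance: 6.0 (tie among 2 pairs: (26, -18) and (26, -12); (-17, 29) and (-11, 29))

The minimum Euclidean distance is 6.0. There is a tie: 2 pairs achieve this minimum — (26, -18) and (26, -12); (-17, 29) and (-11, 29). Any of these is a valid closest pair. For 10 points, brute-force pairwise comparison is shown above. For large n, the divide-and-conquer algorithm (sort by x, recurse on halves, check the dividing strip) achieves O(n log n).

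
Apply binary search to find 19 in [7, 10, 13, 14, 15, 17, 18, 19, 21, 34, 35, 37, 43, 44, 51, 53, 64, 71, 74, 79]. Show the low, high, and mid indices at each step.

Binary search for 19 in [7, 10, 13, 14, 15, 17, 18, 19, 21, 34, 35, 37, 43, 44, 51, 53, 64, 71, 74, 79]:

lo=0, hi=19, mid=9, arr[mid]=34 -> 34 > 19, search left half
lo=0, hi=8, mid=4, arr[mid]=15 -> 15 < 19, search right half
lo=5, hi=8, mid=6, arr[mid]=18 -> 18 < 19, search right half
lo=7, hi=8, mid=7, arr[mid]=19 -> Found target at index 7!

Binary search finds 19 at index 7 after 4 comparisons. The search repeatedly halves the search space by comparing with the middle element.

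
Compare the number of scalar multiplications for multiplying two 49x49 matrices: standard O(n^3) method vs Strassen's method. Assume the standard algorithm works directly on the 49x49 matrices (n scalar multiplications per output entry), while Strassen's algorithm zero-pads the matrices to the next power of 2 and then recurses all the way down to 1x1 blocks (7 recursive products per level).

Matrix multiplication for 49x49 matrices:

Strassen's algorithm requires power-of-2 dimensions. Pad 49x49 to 64x64 (next power of 2).

Standard algorithm: 49^3 = 117649 multiplications
Strassen's algorithm: 7^(log2(64)) = 7^6 = 117649 multiplications
Savings: 117649 - 117649 = 0 multiplications

Standard: 117649 multiplications (49^3). Strassen: 117649 multiplications (7^6, after padding to 64x64). Strassen reduces 8 recursive multiplications to 7 at each level.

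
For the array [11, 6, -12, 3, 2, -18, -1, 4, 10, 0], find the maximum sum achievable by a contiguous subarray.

Using Kadane's algorithm on [11, 6, -12, 3, 2, -18, -1, 4, 10, 0]:

Scanning through the array:
Position 1 (value 6): max_ending_here = 17, max_so_far = 17
Position 2 (value -12): max_ending_here = 5, max_so_far = 17
Position 3 (value 3): max_ending_here = 8, max_so_far = 17
Position 4 (value 2): max_ending_here = 10, max_so_far = 17
Position 5 (value -18): max_ending_here = -8, max_so_far = 17
Position 6 (value -1): max_ending_here = -1, max_so_far = 17
Position 7 (value 4): max_ending_here = 4, max_so_far = 17
Position 8 (value 10): max_ending_here = 14, max_so_far = 17
Position 9 (value 0): max_ending_here = 14, max_so_far = 17

Maximum subarray: [11, 6]
Maximum sum: 17

The maximum subarray is [11, 6] with sum 17. This subarray runs from index 0 to index 1.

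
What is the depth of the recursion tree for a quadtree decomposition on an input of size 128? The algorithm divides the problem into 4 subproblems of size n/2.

For divide and conquer with division factor 2:

Problem sizes at each level:
Level 0: 128
Level 1: 64
Level 2: 32
Level 3: 16
Level 4: 8
Level 5: 4
Level 6: 2
Level 7: 1

The root is level 0 and the size-1 base case is level 7 (the tree spans levels 0 through 7, i.e. 8 levels counting the root), so the depth is the number of divisions: log_2(128) = 7

The recursion tree depth is log_2(128) = 7. At each level, the problem size is divided by 2, so it takes 7 divisions to reduce to a base case of size 1. The algorithm makes 4 recursive calls at each level.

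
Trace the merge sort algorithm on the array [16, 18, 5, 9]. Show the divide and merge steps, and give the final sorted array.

Merge sort trace:

Split: [16, 18, 5, 9] -> [16, 18] and [5, 9]
  Split: [16, 18] -> [16] and [18]
  Merge: [16] + [18] -> [16, 18]
  Split: [5, 9] -> [5] and [9]
  Merge: [5] + [9] -> [5, 9]
Merge: [16, 18] + [5, 9] -> [5, 9, 16, 18]

Final sorted array: [5, 9, 16, 18]

The merge sort proceeds by recursively splitting the array and merging sorted halves.
After all merges, the sorted array is [5, 9, 16, 18].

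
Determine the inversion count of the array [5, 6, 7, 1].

Finding inversions in [5, 6, 7, 1]:

(0, 3): arr[0]=5 > arr[3]=1
(1, 3): arr[1]=6 > arr[3]=1
(2, 3): arr[2]=7 > arr[3]=1

Total inversions: 3

The array has 3 inversion(s): (0,3), (1,3), (2,3). Each pair (i,j) satisfies i < j and arr[i] > arr[j].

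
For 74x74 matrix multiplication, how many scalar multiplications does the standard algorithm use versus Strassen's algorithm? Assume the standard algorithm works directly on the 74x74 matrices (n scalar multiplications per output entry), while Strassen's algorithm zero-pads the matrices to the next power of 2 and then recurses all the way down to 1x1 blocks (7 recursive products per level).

Matrix multiplication for 74x74 matrices:

Strassen's algorithm requires power-of-2 dimensions. Pad 74x74 to 128x128 (next power of 2).

Standard algorithm: 74^3 = 405224 multiplications
Strassen's algorithm: 7^(log2(128)) = 7^7 = 823543 multiplications
Difference: 405224 - 823543 = -418319 (Strassen uses MORE here due to padding overhead — for small or just-over-power-of-2 n, padding can outweigh the per-level savings)

Standard: 405224 multiplications (74^3). Strassen: 823543 multiplications (7^7, after padding to 128x128). Strassen reduces 8 recursive multiplications to 7 at each level.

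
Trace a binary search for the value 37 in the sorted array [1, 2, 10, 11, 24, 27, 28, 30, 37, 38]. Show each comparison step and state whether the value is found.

Binary search for 37 in [1, 2, 10, 11, 24, 27, 28, 30, 37, 38]:

lo=0, hi=9, mid=4, arr[mid]=24 -> 24 < 37, search right half
lo=5, hi=9, mid=7, arr[mid]=30 -> 30 < 37, search right half
lo=8, hi=9, mid=8, arr[mid]=37 -> Found target at index 8!

Binary search finds 37 at index 8 after 3 comparisons. The search repeatedly halves the search space by comparing with the middle element.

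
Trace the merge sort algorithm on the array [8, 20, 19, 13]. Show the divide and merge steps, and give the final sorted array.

Merge sort trace:

Split: [8, 20, 19, 13] -> [8, 20] and [19, 13]
  Split: [8, 20] -> [8] and [20]
  Merge: [8] + [20] -> [8, 20]
  Split: [19, 13] -> [19] and [13]
  Merge: [19] + [13] -> [13, 19]
Merge: [8, 20] + [13, 19] -> [8, 13, 19, 20]

Final sorted array: [8, 13, 19, 20]

The merge sort proceeds by recursively splitting the array and merging sorted halves.
After all merges, the sorted array is [8, 13, 19, 20].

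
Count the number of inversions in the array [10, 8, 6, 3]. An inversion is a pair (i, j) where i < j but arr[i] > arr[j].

Finding inversions in [10, 8, 6, 3]:

(0, 1): arr[0]=10 > arr[1]=8
(0, 2): arr[0]=10 > arr[2]=6
(0, 3): arr[0]=10 > arr[3]=3
(1, 2): arr[1]=8 > arr[2]=6
(1, 3): arr[1]=8 > arr[3]=3
(2, 3): arr[2]=6 > arr[3]=3

Total inversions: 6

The array has 6 inversion(s): (0,1), (0,2), (0,3), (1,2), (1,3), (2,3). Each pair (i,j) satisfies i < j and arr[i] > arr[j].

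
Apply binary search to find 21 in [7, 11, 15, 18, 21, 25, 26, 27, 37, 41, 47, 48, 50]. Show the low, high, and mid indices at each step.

Binary search for 21 in [7, 11, 15, 18, 21, 25, 26, 27, 37, 41, 47, 48, 50]:

lo=0, hi=12, mid=6, arr[mid]=26 -> 26 > 21, search left half
lo=0, hi=5, mid=2, arr[mid]=15 -> 15 < 21, search right half
lo=3, hi=5, mid=4, arr[mid]=21 -> Found target at index 4!

Binary search finds 21 at index 4 after 3 comparisons. The search repeatedly halves the search space by comparing with the middle element.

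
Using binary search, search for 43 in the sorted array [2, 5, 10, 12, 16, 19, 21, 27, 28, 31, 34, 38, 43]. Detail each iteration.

Binary search for 43 in [2, 5, 10, 12, 16, 19, 21, 27, 28, 31, 34, 38, 43]:

lo=0, hi=12, mid=6, arr[mid]=21 -> 21 < 43, search right half
lo=7, hi=12, mid=9, arr[mid]=31 -> 31 < 43, search right half
lo=10, hi=12, mid=11, arr[mid]=38 -> 38 < 43, search right half
lo=12, hi=12, mid=12, arr[mid]=43 -> Found target at index 12!

Binary search finds 43 at index 12 after 4 comparisons. The search repeatedly halves the search space by comparing with the middle element.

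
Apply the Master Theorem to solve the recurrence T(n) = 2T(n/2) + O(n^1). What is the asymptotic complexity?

Master Theorem for T(n) = 2T(n/2) + O(n^1):

a = 2, b = 2, c = 1
log_b(a) = log_2(2) = 1.0000

Case 2: c = 1 = log_2(2) = 1.0000
T(n) = O(n^1 log n) = O(n log n)

For T(n) = 2T(n/2) + O(n^1): log_2(2) = 1.0000. This is Case 2 of the Master Theorem (c = log_b(a), equal work at all levels), giving O(n log n).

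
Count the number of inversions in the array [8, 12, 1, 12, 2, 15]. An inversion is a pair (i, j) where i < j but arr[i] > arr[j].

Finding inversions in [8, 12, 1, 12, 2, 15]:

(0, 2): arr[0]=8 > arr[2]=1
(0, 4): arr[0]=8 > arr[4]=2
(1, 2): arr[1]=12 > arr[2]=1
(1, 4): arr[1]=12 > arr[4]=2
(3, 4): arr[3]=12 > arr[4]=2

Total inversions: 5

The array has 5 inversion(s): (0,2), (0,4), (1,2), (1,4), (3,4). Each pair (i,j) satisfies i < j and arr[i] > arr[j].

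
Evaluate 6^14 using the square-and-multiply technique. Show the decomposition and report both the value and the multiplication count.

Computing 6^14 by squaring (build up from 6^1; each line after the first costs one multiplication):

6^1 = 6
6^2 = (6^1)^2 = 6^2 = 36
6^3 = 6 * 6^2 = 6 * 36 = 216
6^6 = (6^3)^2 = 216^2 = 46656
6^7 = 6 * 6^6 = 6 * 46656 = 279936
6^14 = (6^7)^2 = 279936^2 = 78364164096

Result: 78364164096
Multiplications needed: 5 (5 lines after 6^1)

6^14 = 78364164096. Using exponentiation by squaring, this requires 5 multiplications. The key idea: if the exponent is even, square the half-power; if odd, multiply by the base once.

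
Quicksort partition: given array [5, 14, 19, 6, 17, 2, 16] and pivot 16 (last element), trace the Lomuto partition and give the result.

Lomuto partition with pivot = 16:

Initial array: [5, 14, 19, 6, 17, 2, 16]

arr[0]=5 <= 16: swap with position 0, array becomes [5, 14, 19, 6, 17, 2, 16]
arr[1]=14 <= 16: swap with position 1, array becomes [5, 14, 19, 6, 17, 2, 16]
arr[2]=19 > 16: no swap
arr[3]=6 <= 16: swap with position 2, array becomes [5, 14, 6, 19, 17, 2, 16]
arr[4]=17 > 16: no swap
arr[5]=2 <= 16: swap with position 3, array becomes [5, 14, 6, 2, 17, 19, 16]

Place pivot at position 4: [5, 14, 6, 2, 16, 19, 17]
Pivot position: 4

After partitioning with pivot 16, the array becomes [5, 14, 6, 2, 16, 19, 17]. The pivot is placed at index 4. All elements to the left of the pivot are <= 16, and all elements to the right are > 16.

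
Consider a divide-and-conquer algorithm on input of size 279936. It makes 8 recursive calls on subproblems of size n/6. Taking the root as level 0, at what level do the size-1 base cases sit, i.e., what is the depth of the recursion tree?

For divide and conquer with division factor 6:

Problem sizes at each level:
Level 0: 279936
Level 1: 46656
Level 2: 7776
Level 3: 1296
Level 4: 216
Level 5: 36
Level 6: 6
Level 7: 1

The root is level 0 and the size-1 base case is level 7 (the tree spans levels 0 through 7, i.e. 8 levels counting the root), so the depth is the number of divisions: log_6(279936) = 7

The recursion tree depth is log_6(279936) = 7. At each level, the problem size is divided by 6, so it takes 7 divisions to reduce to a base case of size 1. The algorithm makes 8 recursive calls at each level.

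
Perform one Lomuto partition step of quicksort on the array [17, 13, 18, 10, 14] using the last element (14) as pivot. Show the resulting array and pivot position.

Lomuto partition with pivot = 14:

Initial array: [17, 13, 18, 10, 14]

arr[0]=17 > 14: no swap
arr[1]=13 <= 14: swap with position 0, array becomes [13, 17, 18, 10, 14]
arr[2]=18 > 14: no swap
arr[3]=10 <= 14: swap with position 1, array becomes [13, 10, 18, 17, 14]

Place pivot at position 2: [13, 10, 14, 17, 18]
Pivot position: 2

After partitioning with pivot 14, the array becomes [13, 10, 14, 17, 18]. The pivot is placed at index 2. All elements to the left of the pivot are <= 14, and all elements to the right are > 14.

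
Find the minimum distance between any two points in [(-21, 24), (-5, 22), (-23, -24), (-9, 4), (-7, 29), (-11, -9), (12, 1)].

Computing all pairwise distances among 7 points:

d((-21, 24), (-5, 22)) = 16.1245
d((-21, 24), (-23, -24)) = 48.0416
d((-21, 24), (-9, 4)) = 23.3238
d((-21, 24), (-7, 29)) = 14.8661
d((-21, 24), (-11, -9)) = 34.4819
d((-21, 24), (12, 1)) = 40.2244
d((-5, 22), (-23, -24)) = 49.3964
d((-5, 22), (-9, 4)) = 18.4391
d((-5, 22), (-7, 29)) = 7.2801 <-- minimum
d((-5, 22), (-11, -9)) = 31.5753
d((-5, 22), (12, 1)) = 27.0185
d((-23, -24), (-9, 4)) = 31.305
d((-23, -24), (-7, 29)) = 55.3624
d((-23, -24), (-11, -9)) = 19.2094
d((-23, -24), (12, 1)) = 43.0116
d((-9, 4), (-7, 29)) = 25.0799
d((-9, 4), (-11, -9)) = 13.1529
d((-9, 4), (12, 1)) = 21.2132
d((-7, 29), (-11, -9)) = 38.2099
d((-7, 29), (12, 1)) = 33.8378
d((-11, -9), (12, 1)) = 25.0799

Closest pair: (-5, 22) and (-7, 29) with distance 7.2801

The closest pair is (-5, 22) and (-7, 29) with Euclidean distance 7.2801. For 7 points, brute-force pairwise comparison is shown above. For large n, the divide-and-conquer algorithm (sort by x, recurse on halves, check the dividing strip) achieves O(n log n).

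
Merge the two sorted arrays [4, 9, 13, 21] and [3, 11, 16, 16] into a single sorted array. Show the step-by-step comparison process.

Merging process:

Compare 4 vs 3: take 3 from right. Merged: [3]
Compare 4 vs 11: take 4 from left. Merged: [3, 4]
Compare 9 vs 11: take 9 from left. Merged: [3, 4, 9]
Compare 13 vs 11: take 11 from right. Merged: [3, 4, 9, 11]
Compare 13 vs 16: take 13 from left. Merged: [3, 4, 9, 11, 13]
Compare 21 vs 16: take 16 from right. Merged: [3, 4, 9, 11, 13, 16]
Compare 21 vs 16: take 16 from right. Merged: [3, 4, 9, 11, 13, 16, 16]
Append remaining from left: [21]. Merged: [3, 4, 9, 11, 13, 16, 16, 21]

Final merged array: [3, 4, 9, 11, 13, 16, 16, 21]
Total comparisons: 7

The merged array is [3, 4, 9, 11, 13, 16, 16, 21], requiring 7 comparisons. The merge step runs in O(n) time where n is the total number of elements.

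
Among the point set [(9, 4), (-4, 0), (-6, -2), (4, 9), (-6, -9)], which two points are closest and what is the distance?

Computing all pairwise distances among 5 points:

d((9, 4), (-4, 0)) = 13.6015
d((9, 4), (-6, -2)) = 16.1555
d((9, 4), (4, 9)) = 7.0711
d((9, 4), (-6, -9)) = 19.8494
d((-4, 0), (-6, -2)) = 2.8284 <-- minimum
d((-4, 0), (4, 9)) = 12.0416
d((-4, 0), (-6, -9)) = 9.2195
d((-6, -2), (4, 9)) = 14.8661
d((-6, -2), (-6, -9)) = 7.0
d((4, 9), (-6, -9)) = 20.5913

Closest pair: (-4, 0) and (-6, -2) with distance 2.8284

The closest pair is (-4, 0) and (-6, -2) with Euclidean distance 2.8284. For 5 points, brute-force pairwise comparison is shown above. For large n, the divide-and-conquer algorithm (sort by x, recurse on halves, check the dividing strip) achieves O(n log n).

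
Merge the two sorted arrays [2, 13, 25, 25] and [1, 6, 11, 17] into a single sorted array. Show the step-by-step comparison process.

Merging process:

Compare 2 vs 1: take 1 from right. Merged: [1]
Compare 2 vs 6: take 2 from left. Merged: [1, 2]
Compare 13 vs 6: take 6 from right. Merged: [1, 2, 6]
Compare 13 vs 11: take 11 from right. Merged: [1, 2, 6, 11]
Compare 13 vs 17: take 13 from left. Merged: [1, 2, 6, 11, 13]
Compare 25 vs 17: take 17 from right. Merged: [1, 2, 6, 11, 13, 17]
Append remaining from left: [25, 25]. Merged: [1, 2, 6, 11, 13, 17, 25, 25]

Final merged array: [1, 2, 6, 11, 13, 17, 25, 25]
Total comparisons: 6

The merged array is [1, 2, 6, 11, 13, 17, 25, 25], requiring 6 comparisons. The merge step runs in O(n) time where n is the total number of elements.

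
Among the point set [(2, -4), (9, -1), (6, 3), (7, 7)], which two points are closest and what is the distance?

Computing all pairwise distances among 4 points:

d((2, -4), (9, -1)) = 7.6158
d((2, -4), (6, 3)) = 8.0623
d((2, -4), (7, 7)) = 12.083
d((9, -1), (6, 3)) = 5.0
d((9, -1), (7, 7)) = 8.2462
d((6, 3), (7, 7)) = 4.1231 <-- minimum

Closest pair: (6, 3) and (7, 7) with distance 4.1231

The closest pair is (6, 3) and (7, 7) with Euclidean distance 4.1231. For 4 points, brute-force pairwise comparison is shown above. For large n, the divide-and-conquer algorithm (sort by x, recurse on halves, check the dividing strip) achieves O(n log n).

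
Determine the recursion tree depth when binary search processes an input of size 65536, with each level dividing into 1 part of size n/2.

For divide and conquer with division factor 2:

Problem sizes at each level:
Level 0: 65536
Level 1: 32768
Level 2: 16384
Level 3: 8192
Level 4: 4096
Level 5: 2048
Level 6: 1024
Level 7: 512
Level 8: 256
Level 9: 128
Level 10: 64
Level 11: 32
Level 12: 16
Level 13: 8
Level 14: 4
Level 15: 2
Level 16: 1

The root is level 0 and the size-1 base case is level 16 (the tree spans levels 0 through 16, i.e. 17 levels counting the root), so the depth is the number of divisions: log_2(65536) = 16

The recursion tree depth is log_2(65536) = 16. At each level, the problem size is divided by 2, so it takes 16 divisions to reduce to a base case of size 1. The algorithm makes 1 recursive call at each level.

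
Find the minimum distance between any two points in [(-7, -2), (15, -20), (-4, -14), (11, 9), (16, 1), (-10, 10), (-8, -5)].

Computing all pairwise distances among 7 points:

d((-7, -2), (15, -20)) = 28.4253
d((-7, -2), (-4, -14)) = 12.3693
d((-7, -2), (11, 9)) = 21.095
d((-7, -2), (16, 1)) = 23.1948
d((-7, -2), (-10, 10)) = 12.3693
d((-7, -2), (-8, -5)) = 3.1623 <-- minimum
d((15, -20), (-4, -14)) = 19.9249
d((15, -20), (11, 9)) = 29.2746
d((15, -20), (16, 1)) = 21.0238
d((15, -20), (-10, 10)) = 39.0512
d((15, -20), (-8, -5)) = 27.4591
d((-4, -14), (11, 9)) = 27.4591
d((-4, -14), (16, 1)) = 25.0
d((-4, -14), (-10, 10)) = 24.7386
d((-4, -14), (-8, -5)) = 9.8489
d((11, 9), (16, 1)) = 9.434
d((11, 9), (-10, 10)) = 21.0238
d((11, 9), (-8, -5)) = 23.6008
d((16, 1), (-10, 10)) = 27.5136
d((16, 1), (-8, -5)) = 24.7386
d((-10, 10), (-8, -5)) = 15.1327

Closest pair: (-7, -2) and (-8, -5) with distance 3.1623

The closest pair is (-7, -2) and (-8, -5) with Euclidean distance 3.1623. For 7 points, brute-force pairwise comparison is shown above. For large n, the divide-and-conquer algorithm (sort by x, recurse on halves, check the dividing strip) achieves O(n log n).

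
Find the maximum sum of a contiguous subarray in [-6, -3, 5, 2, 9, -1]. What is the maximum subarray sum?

Using Kadane's algorithm on [-6, -3, 5, 2, 9, -1]:

Scanning through the array:
Position 1 (value -3): max_ending_here = -3, max_so_far = -3
Position 2 (value 5): max_ending_here = 5, max_so_far = 5
Position 3 (value 2): max_ending_here = 7, max_so_far = 7
Position 4 (value 9): max_ending_here = 16, max_so_far = 16
Position 5 (value -1): max_ending_here = 15, max_so_far = 16

Maximum subarray: [5, 2, 9]
Maximum sum: 16

The maximum subarray is [5, 2, 9] with sum 16. This subarray runs from index 2 to index 4.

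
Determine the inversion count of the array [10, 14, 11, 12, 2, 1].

Finding inversions in [10, 14, 11, 12, 2, 1]:

(0, 4): arr[0]=10 > arr[4]=2
(0, 5): arr[0]=10 > arr[5]=1
(1, 2): arr[1]=14 > arr[2]=11
(1, 3): arr[1]=14 > arr[3]=12
(1, 4): arr[1]=14 > arr[4]=2
(1, 5): arr[1]=14 > arr[5]=1
(2, 4): arr[2]=11 > arr[4]=2
(2, 5): arr[2]=11 > arr[5]=1
(3, 4): arr[3]=12 > arr[4]=2
(3, 5): arr[3]=12 > arr[5]=1
(4, 5): arr[4]=2 > arr[5]=1

Total inversions: 11

The array has 11 inversion(s): (0,4), (0,5), (1,2), (1,3), (1,4), (1,5), (2,4), (2,5), (3,4), (3,5), (4,5). Each pair (i,j) satisfies i < j and arr[i] > arr[j].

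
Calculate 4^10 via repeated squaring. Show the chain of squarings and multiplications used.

Computing 4^10 by squaring (build up from 4^1; each line after the first costs one multiplication):

4^1 = 4
4^2 = (4^1)^2 = 4^2 = 16
4^4 = (4^2)^2 = 16^2 = 256
4^5 = 4 * 4^4 = 4 * 256 = 1024
4^10 = (4^5)^2 = 1024^2 = 1048576

Result: 1048576
Multiplications needed: 4 (4 lines after 4^1)

4^10 = 1048576. Using exponentiation by squaring, this requires 4 multiplications. The key idea: if the exponent is even, square the half-power; if odd, multiply by the base once.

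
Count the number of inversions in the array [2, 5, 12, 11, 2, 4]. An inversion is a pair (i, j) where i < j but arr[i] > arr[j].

Finding inversions in [2, 5, 12, 11, 2, 4]:

(1, 4): arr[1]=5 > arr[4]=2
(1, 5): arr[1]=5 > arr[5]=4
(2, 3): arr[2]=12 > arr[3]=11
(2, 4): arr[2]=12 > arr[4]=2
(2, 5): arr[2]=12 > arr[5]=4
(3, 4): arr[3]=11 > arr[4]=2
(3, 5): arr[3]=11 > arr[5]=4

Total inversions: 7

The array has 7 inversion(s): (1,4), (1,5), (2,3), (2,4), (2,5), (3,4), (3,5). Each pair (i,j) satisfies i < j and arr[i] > arr[j].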